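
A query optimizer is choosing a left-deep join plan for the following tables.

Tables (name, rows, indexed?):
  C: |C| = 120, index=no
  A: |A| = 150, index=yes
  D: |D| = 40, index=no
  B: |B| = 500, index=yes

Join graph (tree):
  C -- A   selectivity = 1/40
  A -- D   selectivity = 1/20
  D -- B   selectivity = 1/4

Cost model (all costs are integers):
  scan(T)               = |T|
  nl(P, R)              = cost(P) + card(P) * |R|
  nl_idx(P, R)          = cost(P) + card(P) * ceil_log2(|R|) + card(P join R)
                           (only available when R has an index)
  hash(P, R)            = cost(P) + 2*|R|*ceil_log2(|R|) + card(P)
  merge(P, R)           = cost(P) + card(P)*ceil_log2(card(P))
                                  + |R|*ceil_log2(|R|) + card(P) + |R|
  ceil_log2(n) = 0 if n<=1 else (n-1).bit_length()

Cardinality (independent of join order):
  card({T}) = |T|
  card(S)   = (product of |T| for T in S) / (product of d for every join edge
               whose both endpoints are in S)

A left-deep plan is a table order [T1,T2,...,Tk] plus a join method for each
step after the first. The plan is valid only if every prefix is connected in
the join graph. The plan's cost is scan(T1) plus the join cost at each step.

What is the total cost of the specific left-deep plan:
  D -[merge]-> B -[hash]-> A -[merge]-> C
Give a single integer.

step 1: scan D: cost=40, card=40
step 2: join B via merge
    card(P join B) = 40*500/(4) = 5000
    cost = 40 + 40*6 + 500*9 + 40 + 500 = 5320
step 3: join A via hash
    card(P join A) = 5000*150/(20) = 37500
    cost = 5320 + 2*150*8 + 5000 = 12720
step 4: join C via merge
    card(P join C) = 37500*120/(40) = 112500
    cost = 12720 + 37500*16 + 120*7 + 37500 + 120 = 651180

651180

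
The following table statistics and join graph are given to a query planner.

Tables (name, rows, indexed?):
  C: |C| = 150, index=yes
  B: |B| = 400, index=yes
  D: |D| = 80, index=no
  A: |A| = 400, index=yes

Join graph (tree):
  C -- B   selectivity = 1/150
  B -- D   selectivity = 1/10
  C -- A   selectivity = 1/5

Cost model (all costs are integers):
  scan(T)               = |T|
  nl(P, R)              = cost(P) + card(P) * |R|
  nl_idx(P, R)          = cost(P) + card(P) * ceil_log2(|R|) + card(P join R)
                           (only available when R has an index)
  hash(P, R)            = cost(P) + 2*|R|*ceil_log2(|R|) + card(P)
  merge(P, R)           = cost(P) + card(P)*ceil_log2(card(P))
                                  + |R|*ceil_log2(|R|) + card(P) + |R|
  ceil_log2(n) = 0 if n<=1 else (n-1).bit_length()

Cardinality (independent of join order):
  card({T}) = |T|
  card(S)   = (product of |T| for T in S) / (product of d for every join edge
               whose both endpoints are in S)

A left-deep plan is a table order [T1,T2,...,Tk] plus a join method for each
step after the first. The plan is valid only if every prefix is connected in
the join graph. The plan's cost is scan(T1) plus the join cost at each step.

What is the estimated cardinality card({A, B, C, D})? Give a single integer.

256000

Tables in S: A(400), B(400), C(150), D(80)
Edges inside S: C-B(d=150), B-D(d=10), C-A(d=5)
numerator = 400 * 400 * 150 * 80 = 1920000000
denominator = 150 * 10 * 5 = 7500
card(S) = 1920000000 / 7500 = 256000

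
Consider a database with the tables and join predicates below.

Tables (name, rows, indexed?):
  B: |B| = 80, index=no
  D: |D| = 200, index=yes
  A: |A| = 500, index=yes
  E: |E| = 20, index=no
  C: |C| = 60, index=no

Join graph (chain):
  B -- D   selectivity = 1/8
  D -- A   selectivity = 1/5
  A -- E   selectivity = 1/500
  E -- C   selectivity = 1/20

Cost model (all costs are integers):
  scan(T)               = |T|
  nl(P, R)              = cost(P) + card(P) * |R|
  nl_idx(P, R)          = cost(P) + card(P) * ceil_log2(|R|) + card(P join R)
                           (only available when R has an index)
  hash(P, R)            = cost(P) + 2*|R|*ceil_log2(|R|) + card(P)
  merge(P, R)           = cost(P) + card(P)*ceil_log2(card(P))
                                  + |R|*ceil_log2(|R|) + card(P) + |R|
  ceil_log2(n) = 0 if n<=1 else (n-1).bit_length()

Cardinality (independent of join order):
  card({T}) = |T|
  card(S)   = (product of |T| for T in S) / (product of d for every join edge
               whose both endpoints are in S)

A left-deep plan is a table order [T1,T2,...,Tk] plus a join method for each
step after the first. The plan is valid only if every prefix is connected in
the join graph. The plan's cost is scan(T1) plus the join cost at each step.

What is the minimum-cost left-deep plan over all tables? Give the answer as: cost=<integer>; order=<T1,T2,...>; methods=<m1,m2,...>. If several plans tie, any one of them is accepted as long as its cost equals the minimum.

Selinger DP (subsets sized 1..n):
  {B}: scan cost=80, card=80
  {D}: scan cost=200, card=200
  {A}: scan cost=500, card=500
  {E}: scan cost=20, card=20
  {C}: scan cost=60, card=60
  {BD}: card=2000; try (B,hash)→1520, (D,merge)→2520, (B,merge)→2640, (D,nl_idx)→2720, (D,hash)→3360, (D,nl)→16080 …(+1); best=1520 via (B,hash)
  {AD}: card=20000; try (D,hash)→4200, (A,merge)→7000, (D,merge)→7300, (A,hash)→9400, (A,nl_idx)→22000, (D,nl_idx)→24500 …(+2); best=4200 via (D,hash)
  {AE}: card=20; try (A,nl_idx)→220, (E,hash)→1200, (A,merge)→5140, (E,merge)→5620, (A,hash)→9040, (A,nl)→10020 …(+1); best=220 via (A,nl_idx)
  {CE}: card=60; try (E,hash)→320, (C,merge)→560, (E,merge)→600, (C,hash)→760, (C,nl)→1220, (E,nl)→1260; best=320 via (E,hash)
  {ABD}: card=200000; try (A,hash)→12520, (B,hash)→25320, (A,merge)→30520, (A,nl_idx)→219520, (B,merge)→324840, (A,nl)→1001520 …(+1); best=12520 via (A,hash)
  {ADE}: card=800; try (D,nl_idx)→1180, (D,merge)→2140, (D,hash)→3440, (D,nl)→4220, (E,hash)→24400, (E,merge)→324320 …(+1); best=1180 via (D,nl_idx)
  {ACE}: card=60; try (C,merge)→760, (A,nl_idx)→920, (C,hash)→960, (C,nl)→1420, (A,merge)→5740, (A,hash)→9380 …(+1); best=760 via (C,merge)
  {ABDE}: card=8000; try (B,hash)→3100, (B,merge)→10620, (B,nl)→65180, (E,hash)→212720, (E,merge)→3812640, (E,nl)→4012520; best=3100 via (B,hash)
  {ACDE}: card=2400; try (C,hash)→2700, (D,merge)→2980, (D,nl_idx)→3640, (D,hash)→4020, (C,merge)→10400, (D,nl)→12760 …(+1); best=2700 via (C,hash)
  {ABCDE}: card=24000; try (B,hash)→6220, (C,hash)→11820, (B,merge)→34540, (C,merge)→115520, (B,nl)→194700, (C,nl)→483100; best=6220 via (B,hash)

cost=6220; order=E,A,D,C,B; methods=nl_idx,nl_idx,hash,hash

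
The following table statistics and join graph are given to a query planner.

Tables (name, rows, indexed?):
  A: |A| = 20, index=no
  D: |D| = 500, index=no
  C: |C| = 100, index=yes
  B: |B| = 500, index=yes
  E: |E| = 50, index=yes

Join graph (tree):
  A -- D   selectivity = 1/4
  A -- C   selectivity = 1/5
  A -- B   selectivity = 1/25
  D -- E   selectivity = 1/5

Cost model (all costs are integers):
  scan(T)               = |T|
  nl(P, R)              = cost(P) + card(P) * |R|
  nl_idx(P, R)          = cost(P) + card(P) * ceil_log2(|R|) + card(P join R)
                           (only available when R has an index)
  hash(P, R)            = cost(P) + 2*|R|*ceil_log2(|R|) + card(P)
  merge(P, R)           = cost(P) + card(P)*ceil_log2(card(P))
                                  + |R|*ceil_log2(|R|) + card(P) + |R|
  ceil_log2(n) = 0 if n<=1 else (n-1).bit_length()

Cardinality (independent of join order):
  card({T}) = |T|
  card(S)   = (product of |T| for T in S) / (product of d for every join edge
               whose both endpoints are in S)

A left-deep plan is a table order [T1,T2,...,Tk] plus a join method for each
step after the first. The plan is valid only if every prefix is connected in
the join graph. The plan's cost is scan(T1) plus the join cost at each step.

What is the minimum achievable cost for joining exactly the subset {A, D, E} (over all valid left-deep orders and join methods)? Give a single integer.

Selinger DP over subsets of {A,D,E}:
  {A}: scan cost=20, card=20
  {D}: scan cost=500, card=500
  {E}: scan cost=50, card=50
  {AD}: card=2500; try (A,hash)→1200, (D,merge)→5140, (A,merge)→5620, (D,hash)→9040, (D,nl)→10020, (A,nl)→10500; best=1200 via (A,hash)
  {DE}: card=5000; try (E,hash)→1600, (D,merge)→5400, (E,merge)→5850, (E,nl_idx)→8500, (D,hash)→9100, (D,nl)→25050 …(+1); best=1600 via (E,hash)
  {ADE}: card=25000; try (E,hash)→4300, (A,hash)→6800, (E,merge)→34050, (E,nl_idx)→41200, (A,merge)→71720, (A,nl)→101600 …(+1); best=4300 via (E,hash)

4300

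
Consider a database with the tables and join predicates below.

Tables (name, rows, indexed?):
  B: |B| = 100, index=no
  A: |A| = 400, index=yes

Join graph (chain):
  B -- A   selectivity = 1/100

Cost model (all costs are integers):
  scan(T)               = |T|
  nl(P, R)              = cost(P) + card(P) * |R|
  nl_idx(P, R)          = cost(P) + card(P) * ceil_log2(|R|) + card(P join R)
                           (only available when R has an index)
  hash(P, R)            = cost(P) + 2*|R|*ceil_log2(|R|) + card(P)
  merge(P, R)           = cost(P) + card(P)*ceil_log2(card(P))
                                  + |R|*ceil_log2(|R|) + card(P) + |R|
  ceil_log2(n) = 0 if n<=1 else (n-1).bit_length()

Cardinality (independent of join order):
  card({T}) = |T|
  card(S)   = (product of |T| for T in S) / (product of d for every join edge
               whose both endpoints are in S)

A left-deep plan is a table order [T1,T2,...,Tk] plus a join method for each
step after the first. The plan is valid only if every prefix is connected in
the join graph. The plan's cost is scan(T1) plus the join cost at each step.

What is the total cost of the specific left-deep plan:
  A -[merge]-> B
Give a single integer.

step 1: scan A: cost=400, card=400
step 2: join B via merge
    card(P join B) = 400*100/(100) = 400
    cost = 400 + 400*9 + 100*7 + 400 + 100 = 5200

5200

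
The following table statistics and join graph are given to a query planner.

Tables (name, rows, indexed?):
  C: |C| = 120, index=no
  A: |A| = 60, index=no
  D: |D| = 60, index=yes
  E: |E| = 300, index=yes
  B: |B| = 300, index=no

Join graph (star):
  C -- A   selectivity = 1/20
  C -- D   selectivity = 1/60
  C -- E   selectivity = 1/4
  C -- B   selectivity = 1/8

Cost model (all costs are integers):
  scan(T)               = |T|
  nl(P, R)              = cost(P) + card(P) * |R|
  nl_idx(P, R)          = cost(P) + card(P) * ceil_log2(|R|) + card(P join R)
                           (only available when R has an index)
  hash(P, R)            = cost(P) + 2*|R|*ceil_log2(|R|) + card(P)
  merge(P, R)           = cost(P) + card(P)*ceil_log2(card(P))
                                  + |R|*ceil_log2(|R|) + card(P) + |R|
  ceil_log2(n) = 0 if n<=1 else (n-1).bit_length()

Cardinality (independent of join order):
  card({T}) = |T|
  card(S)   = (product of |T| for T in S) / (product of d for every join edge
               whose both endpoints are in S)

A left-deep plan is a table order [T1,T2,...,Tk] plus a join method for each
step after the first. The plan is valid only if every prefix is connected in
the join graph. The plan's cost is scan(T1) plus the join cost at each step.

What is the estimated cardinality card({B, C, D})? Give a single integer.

4500

Tables in S: B(300), C(120), D(60)
Edges inside S: C-D(d=60), C-B(d=8)
numerator = 300 * 120 * 60 = 2160000
denominator = 60 * 8 = 480
card(S) = 2160000 / 480 = 4500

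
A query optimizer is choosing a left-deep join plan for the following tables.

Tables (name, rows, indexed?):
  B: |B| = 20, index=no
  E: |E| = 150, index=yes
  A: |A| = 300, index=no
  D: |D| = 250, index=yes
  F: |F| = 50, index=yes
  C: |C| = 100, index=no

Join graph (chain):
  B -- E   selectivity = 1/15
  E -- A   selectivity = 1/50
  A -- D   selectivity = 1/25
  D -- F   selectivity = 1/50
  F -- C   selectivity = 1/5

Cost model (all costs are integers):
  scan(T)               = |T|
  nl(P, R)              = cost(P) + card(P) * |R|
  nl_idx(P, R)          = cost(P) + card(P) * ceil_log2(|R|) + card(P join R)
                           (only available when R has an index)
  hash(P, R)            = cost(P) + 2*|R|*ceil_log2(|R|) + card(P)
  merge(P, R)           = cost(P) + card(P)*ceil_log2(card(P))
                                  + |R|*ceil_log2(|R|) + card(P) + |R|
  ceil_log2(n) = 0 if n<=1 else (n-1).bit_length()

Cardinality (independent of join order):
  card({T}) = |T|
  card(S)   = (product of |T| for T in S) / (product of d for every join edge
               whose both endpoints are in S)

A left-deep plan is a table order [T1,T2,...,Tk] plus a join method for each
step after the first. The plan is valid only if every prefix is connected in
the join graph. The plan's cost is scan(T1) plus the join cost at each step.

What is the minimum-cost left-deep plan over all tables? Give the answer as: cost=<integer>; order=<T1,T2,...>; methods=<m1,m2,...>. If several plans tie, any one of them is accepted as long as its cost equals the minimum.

cost=33950; order=F,D,A,E,B,C; methods=nl_idx,merge,hash,hash,hash

Selinger DP (subsets sized 1..n):
  {B}: scan cost=20, card=20
  {E}: scan cost=150, card=150
  {A}: scan cost=300, card=300
  {D}: scan cost=250, card=250
  {F}: scan cost=50, card=50
  {C}: scan cost=100, card=100
  {BE}: card=200; try (E,nl_idx)→380, (B,hash)→500, (E,merge)→1490, (B,merge)→1620, (E,hash)→2440, (E,nl)→3020 …(+1); best=380 via (E,nl_idx)
  {AE}: card=900; try (E,hash)→3000, (E,nl_idx)→3600, (A,merge)→4500, (E,merge)→4650, (A,hash)→5700, (A,nl)→45150 …(+1); best=3000 via (E,hash)
  {AD}: card=3000; try (D,hash)→4600, (A,merge)→5500, (D,merge)→5550, (D,nl_idx)→5700, (A,hash)→5900, (A,nl)→75250 …(+1); best=4600 via (D,hash)
  {DF}: card=250; try (D,nl_idx)→700, (F,hash)→1100, (F,nl_idx)→2000, (D,merge)→2650, (F,merge)→2850, (D,hash)→4100 …(+2); best=700 via (D,nl_idx)
  {CF}: card=1000; try (F,hash)→800, (C,merge)→1200, (F,merge)→1250, (C,hash)→1500, (F,nl_idx)→1700, (C,nl)→5050 …(+1); best=800 via (F,hash)
  {ABE}: card=1200; try (B,hash)→4100, (A,merge)→5180, (A,hash)→5980, (B,merge)→13020, (B,nl)→21000, (A,nl)→60380; best=4100 via (B,hash)
  {ADE}: card=9000; try (D,hash)→7900, (E,hash)→10000, (D,merge)→15150, (D,nl_idx)→19200, (E,nl_idx)→37600, (E,merge)→44950 …(+2); best=7900 via (D,hash)
  {ADF}: card=3000; try (A,merge)→5950, (A,hash)→6350, (F,hash)→8200, (F,nl_idx)→25600, (F,merge)→43950, (A,nl)→75700 …(+1); best=5950 via (A,merge)
  {CDF}: card=5000; try (C,hash)→2350, (C,merge)→3750, (D,hash)→5800, (D,nl_idx)→13800, (D,merge)→14050, (C,nl)→25700 …(+1); best=2350 via (C,hash)
  {ABDE}: card=12000; try (D,hash)→9300, (B,hash)→17100, (D,merge)→20750, (D,nl_idx)→25700, (B,merge)→143020, (B,nl)→187900 …(+1); best=9300 via (D,hash)
  {ADEF}: card=9000; try (E,hash)→11350, (F,hash)→17500, (E,nl_idx)→38950, (E,merge)→46300, (F,nl_idx)→70900, (F,merge)→143250 …(+2); best=11350 via (E,hash)
  {ACDF}: card=60000; try (C,hash)→10350, (A,hash)→12750, (C,merge)→45750, (A,merge)→75350, (C,nl)→305950, (A,nl)→1502350; best=10350 via (C,hash)
  {ABDEF}: card=12000; try (B,hash)→20550, (F,hash)→21900, (F,nl_idx)→93300, (B,merge)→146470, (F,merge)→189650, (B,nl)→191350 …(+1); best=20550 via (B,hash)
  {ACDEF}: card=180000; try (C,hash)→21750, (E,hash)→72750, (C,merge)→147150, (E,nl_idx)→670350, (C,nl)→911350, (E,merge)→1031700 …(+1); best=21750 via (C,hash)
  {ABCDEF}: card=240000; try (C,hash)→33950, (C,merge)→201350, (B,hash)→201950, (C,nl)→1220550, (B,merge)→3441870, (B,nl)→3621750; best=33950 via (C,hash)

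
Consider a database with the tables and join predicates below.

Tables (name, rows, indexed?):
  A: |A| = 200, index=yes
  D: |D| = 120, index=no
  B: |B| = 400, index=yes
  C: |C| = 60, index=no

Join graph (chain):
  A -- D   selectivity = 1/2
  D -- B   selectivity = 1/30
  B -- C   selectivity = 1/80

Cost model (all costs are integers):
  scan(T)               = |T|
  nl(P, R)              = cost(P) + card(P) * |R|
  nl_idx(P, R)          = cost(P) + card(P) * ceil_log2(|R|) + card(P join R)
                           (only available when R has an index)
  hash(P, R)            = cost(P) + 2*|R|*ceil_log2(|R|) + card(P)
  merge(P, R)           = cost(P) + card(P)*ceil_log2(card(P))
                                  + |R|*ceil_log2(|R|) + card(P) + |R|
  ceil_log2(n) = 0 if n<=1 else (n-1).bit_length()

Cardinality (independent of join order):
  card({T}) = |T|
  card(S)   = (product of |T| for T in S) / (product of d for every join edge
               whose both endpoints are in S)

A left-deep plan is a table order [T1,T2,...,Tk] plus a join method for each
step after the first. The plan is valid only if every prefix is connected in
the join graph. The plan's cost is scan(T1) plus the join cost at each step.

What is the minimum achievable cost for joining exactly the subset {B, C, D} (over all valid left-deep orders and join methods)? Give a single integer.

Selinger DP over subsets of {B,C,D}:
  {D}: scan cost=120, card=120
  {B}: scan cost=400, card=400
  {C}: scan cost=60, card=60
  {BD}: card=1600; try (D,hash)→2480, (B,nl_idx)→2800, (B,merge)→5080, (D,merge)→5360, (B,hash)→7440, (B,nl)→48120 …(+1); best=2480 via (D,hash)
  {BC}: card=300; try (B,nl_idx)→900, (C,hash)→1520, (B,merge)→4480, (C,merge)→4820, (B,hash)→7320, (B,nl)→24060 …(+1); best=900 via (B,nl_idx)
  {BCD}: card=1200; try (D,hash)→2880, (C,hash)→4800, (D,merge)→4860, (C,merge)→22100, (D,nl)→36900, (C,nl)→98480; best=2880 via (D,hash)

2880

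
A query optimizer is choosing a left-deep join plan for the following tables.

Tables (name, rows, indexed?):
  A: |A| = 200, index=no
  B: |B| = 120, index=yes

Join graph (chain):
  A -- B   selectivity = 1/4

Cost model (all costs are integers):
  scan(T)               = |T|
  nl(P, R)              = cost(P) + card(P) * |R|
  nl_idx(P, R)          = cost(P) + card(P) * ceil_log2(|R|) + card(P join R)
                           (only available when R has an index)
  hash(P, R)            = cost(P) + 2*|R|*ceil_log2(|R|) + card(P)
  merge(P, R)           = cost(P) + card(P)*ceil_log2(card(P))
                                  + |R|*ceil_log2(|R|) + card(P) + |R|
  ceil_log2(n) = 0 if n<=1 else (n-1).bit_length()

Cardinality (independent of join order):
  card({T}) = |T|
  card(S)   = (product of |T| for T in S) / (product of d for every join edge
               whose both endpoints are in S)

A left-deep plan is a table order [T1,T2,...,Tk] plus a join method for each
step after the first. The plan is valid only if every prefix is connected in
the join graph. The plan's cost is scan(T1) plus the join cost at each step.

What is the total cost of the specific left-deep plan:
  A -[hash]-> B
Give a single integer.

2080

step 1: scan A: cost=200, card=200
step 2: join B via hash
    card(P join B) = 200*120/(4) = 6000
    cost = 200 + 2*120*7 + 200 = 2080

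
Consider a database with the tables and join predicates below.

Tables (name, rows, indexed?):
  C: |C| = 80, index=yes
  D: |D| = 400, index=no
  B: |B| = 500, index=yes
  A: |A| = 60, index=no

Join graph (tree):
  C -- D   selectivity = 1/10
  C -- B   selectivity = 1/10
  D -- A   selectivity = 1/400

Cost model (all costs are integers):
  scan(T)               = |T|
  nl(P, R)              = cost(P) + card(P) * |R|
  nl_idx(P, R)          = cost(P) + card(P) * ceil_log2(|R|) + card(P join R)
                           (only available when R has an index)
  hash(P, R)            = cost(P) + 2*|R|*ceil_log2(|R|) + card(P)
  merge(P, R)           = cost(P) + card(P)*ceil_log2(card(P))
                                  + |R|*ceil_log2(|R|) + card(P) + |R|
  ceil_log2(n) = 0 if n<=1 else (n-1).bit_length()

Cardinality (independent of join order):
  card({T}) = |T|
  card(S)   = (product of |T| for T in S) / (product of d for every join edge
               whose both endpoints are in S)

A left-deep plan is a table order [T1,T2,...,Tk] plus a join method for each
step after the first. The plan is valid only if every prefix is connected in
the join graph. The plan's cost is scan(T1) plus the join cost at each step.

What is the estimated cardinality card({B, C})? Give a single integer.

Tables in S: B(500), C(80)
Edges inside S: C-B(d=10)
numerator = 500 * 80 = 40000
denominator = 10 = 10
card(S) = 40000 / 10 = 4000

4000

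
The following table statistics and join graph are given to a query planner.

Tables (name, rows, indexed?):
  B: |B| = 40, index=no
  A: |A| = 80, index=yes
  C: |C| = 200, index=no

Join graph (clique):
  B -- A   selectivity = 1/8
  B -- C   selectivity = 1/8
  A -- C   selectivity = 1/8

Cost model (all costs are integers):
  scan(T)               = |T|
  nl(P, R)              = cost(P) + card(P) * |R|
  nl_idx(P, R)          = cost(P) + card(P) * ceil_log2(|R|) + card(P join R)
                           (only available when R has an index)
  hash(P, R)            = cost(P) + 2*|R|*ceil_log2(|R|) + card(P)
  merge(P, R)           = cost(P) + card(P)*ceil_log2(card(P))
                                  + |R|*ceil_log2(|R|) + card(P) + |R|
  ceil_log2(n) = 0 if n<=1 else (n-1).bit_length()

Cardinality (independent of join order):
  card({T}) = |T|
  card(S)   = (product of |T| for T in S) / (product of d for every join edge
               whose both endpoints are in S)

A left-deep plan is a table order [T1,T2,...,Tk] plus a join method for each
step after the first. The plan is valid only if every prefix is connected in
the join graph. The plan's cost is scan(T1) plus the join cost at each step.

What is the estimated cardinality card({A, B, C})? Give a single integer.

1250

Tables in S: A(80), B(40), C(200)
Edges inside S: B-A(d=8), B-C(d=8), A-C(d=8)
numerator = 80 * 40 * 200 = 640000
denominator = 8 * 8 * 8 = 512
card(S) = 640000 / 512 = 1250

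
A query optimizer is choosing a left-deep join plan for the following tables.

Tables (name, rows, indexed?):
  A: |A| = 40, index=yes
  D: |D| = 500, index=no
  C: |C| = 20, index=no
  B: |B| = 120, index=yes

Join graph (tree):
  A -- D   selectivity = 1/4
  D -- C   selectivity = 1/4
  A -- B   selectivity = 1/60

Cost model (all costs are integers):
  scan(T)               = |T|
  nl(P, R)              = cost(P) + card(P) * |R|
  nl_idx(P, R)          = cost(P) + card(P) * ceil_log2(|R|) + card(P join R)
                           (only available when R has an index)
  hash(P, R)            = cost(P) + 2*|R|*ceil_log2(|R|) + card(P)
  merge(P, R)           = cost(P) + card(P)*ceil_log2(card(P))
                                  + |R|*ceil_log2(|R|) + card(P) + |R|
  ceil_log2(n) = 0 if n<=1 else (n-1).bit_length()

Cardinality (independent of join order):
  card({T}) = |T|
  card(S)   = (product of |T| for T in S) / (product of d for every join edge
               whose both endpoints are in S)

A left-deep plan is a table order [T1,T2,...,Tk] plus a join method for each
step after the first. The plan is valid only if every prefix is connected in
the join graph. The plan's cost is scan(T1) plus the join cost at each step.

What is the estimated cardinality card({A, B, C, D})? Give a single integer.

Tables in S: A(40), B(120), C(20), D(500)
Edges inside S: A-D(d=4), D-C(d=4), A-B(d=60)
numerator = 40 * 120 * 20 * 500 = 48000000
denominator = 4 * 4 * 60 = 960
card(S) = 48000000 / 960 = 50000

50000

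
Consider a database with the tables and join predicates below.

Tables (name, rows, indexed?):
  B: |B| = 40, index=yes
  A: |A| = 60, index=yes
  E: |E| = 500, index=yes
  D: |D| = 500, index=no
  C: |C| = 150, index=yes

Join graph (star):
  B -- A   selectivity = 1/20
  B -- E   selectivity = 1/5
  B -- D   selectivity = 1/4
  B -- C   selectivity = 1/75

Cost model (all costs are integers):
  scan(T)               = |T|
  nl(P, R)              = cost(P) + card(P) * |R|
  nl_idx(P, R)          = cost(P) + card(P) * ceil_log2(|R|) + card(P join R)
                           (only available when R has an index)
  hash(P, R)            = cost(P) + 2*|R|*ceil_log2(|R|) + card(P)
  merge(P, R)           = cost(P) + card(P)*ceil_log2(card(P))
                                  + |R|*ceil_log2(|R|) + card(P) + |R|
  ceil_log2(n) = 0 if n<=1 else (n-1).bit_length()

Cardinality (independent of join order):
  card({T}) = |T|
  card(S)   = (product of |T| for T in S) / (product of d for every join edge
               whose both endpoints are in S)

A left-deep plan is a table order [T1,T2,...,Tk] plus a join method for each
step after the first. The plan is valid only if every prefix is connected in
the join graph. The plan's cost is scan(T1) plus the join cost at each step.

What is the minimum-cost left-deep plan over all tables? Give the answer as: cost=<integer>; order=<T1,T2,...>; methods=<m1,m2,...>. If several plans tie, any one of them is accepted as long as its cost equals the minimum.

cost=41320; order=B,C,A,E,D; methods=nl_idx,nl_idx,merge,hash

Selinger DP (subsets sized 1..n):
  {B}: scan cost=40, card=40
  {A}: scan cost=60, card=60
  {E}: scan cost=500, card=500
  {D}: scan cost=500, card=500
  {C}: scan cost=150, card=150
  {AB}: card=120; try (A,nl_idx)→400, (B,nl_idx)→540, (B,hash)→600, (A,merge)→740, (B,merge)→760, (A,hash)→800 …(+2); best=400 via (A,nl_idx)
  {BE}: card=4000; try (B,hash)→1480, (E,nl_idx)→4400, (E,merge)→5320, (B,merge)→5780, (B,nl_idx)→7500, (E,hash)→9080 …(+2); best=1480 via (B,hash)
  {BD}: card=5000; try (B,hash)→1480, (D,merge)→5320, (B,merge)→5780, (B,nl_idx)→8500, (D,hash)→9080, (D,nl)→20040 …(+1); best=1480 via (B,hash)
  {BC}: card=80; try (C,nl_idx)→440, (B,hash)→780, (B,nl_idx)→1130, (C,merge)→1670, (B,merge)→1780, (C,hash)→2480 …(+2); best=440 via (C,nl_idx)
  {ABE}: card=12000; try (A,hash)→6200, (E,merge)→6360, (E,hash)→9520, (E,nl_idx)→13480, (A,nl_idx)→37480, (A,merge)→53900 …(+2); best=6200 via (A,hash)
  {ABD}: card=15000; try (D,merge)→6360, (A,hash)→7200, (D,hash)→9520, (A,nl_idx)→46480, (D,nl)→60400, (A,merge)→71900 …(+1); best=6360 via (D,merge)
  {ABC}: card=240; try (A,nl_idx)→1160, (A,hash)→1240, (A,merge)→1500, (C,nl_idx)→1600, (C,merge)→2710, (C,hash)→2920 …(+2); best=1160 via (A,nl_idx)
  {BDE}: card=500000; try (D,hash)→14480, (E,hash)→15480, (D,merge)→58480, (E,merge)→76480, (E,nl_idx)→546480, (D,nl)→2001480 …(+1); best=14480 via (D,hash)
  {BCE}: card=8000; try (E,merge)→6080, (C,hash)→7880, (E,nl_idx)→9160, (E,hash)→9520, (E,nl)→40440, (C,nl_idx)→41480 …(+2); best=6080 via (E,merge)
  {BCD}: card=10000; try (D,merge)→6080, (C,hash)→8880, (D,hash)→9520, (D,nl)→40440, (C,nl_idx)→51480, (C,merge)→72830 …(+1); best=6080 via (D,merge)
  {ABDE}: card=1500000; try (D,hash)→27200, (E,hash)→30360, (D,merge)→191200, (E,merge)→236360, (A,hash)→515200, (E,nl_idx)→1641360 …(+5); best=27200 via (D,hash)
  {ABCE}: card=24000; try (E,merge)→8320, (E,hash)→10400, (A,hash)→14800, (C,hash)→20600, (E,nl_idx)→27320, (A,nl_idx)→78080 …(+6); best=8320 via (E,merge)
  {ABCD}: card=30000; try (D,merge)→8320, (D,hash)→10400, (A,hash)→16800, (C,hash)→23760, (A,nl_idx)→96080, (D,nl)→121160 …(+5); best=8320 via (D,merge)
  {BCDE}: card=1000000; try (D,hash)→23080, (E,hash)→25080, (D,merge)→123080, (E,merge)→161080, (C,hash)→516880, (E,nl_idx)→1096080 …(+5); best=23080 via (D,hash)
  {ABCDE}: card=3000000; try (D,hash)→41320, (E,hash)→47320, (D,merge)→397320, (E,merge)→493320, (A,hash)→1023800, (C,hash)→1529600 …(+9); best=41320 via (D,hash)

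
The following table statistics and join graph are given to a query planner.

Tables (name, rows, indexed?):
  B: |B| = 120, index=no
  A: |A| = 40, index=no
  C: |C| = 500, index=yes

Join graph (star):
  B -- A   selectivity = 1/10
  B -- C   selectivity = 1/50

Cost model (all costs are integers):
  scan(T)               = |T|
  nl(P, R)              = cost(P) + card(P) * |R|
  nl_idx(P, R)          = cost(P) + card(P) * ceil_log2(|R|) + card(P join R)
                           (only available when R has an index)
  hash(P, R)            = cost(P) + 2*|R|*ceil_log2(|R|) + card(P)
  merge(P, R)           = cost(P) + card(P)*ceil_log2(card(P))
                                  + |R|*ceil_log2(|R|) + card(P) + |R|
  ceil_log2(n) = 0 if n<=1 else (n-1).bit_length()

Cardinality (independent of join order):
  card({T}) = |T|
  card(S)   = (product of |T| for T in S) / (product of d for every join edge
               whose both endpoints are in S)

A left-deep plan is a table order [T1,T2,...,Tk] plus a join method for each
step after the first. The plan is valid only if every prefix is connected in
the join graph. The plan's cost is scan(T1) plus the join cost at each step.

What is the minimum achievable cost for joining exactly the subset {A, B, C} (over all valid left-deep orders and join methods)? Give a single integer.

Selinger DP over subsets of {A,B,C}:
  {B}: scan cost=120, card=120
  {A}: scan cost=40, card=40
  {C}: scan cost=500, card=500
  {AB}: card=480; try (A,hash)→720, (B,merge)→1280, (A,merge)→1360, (B,hash)→1760, (B,nl)→4840, (A,nl)→4920; best=720 via (A,hash)
  {BC}: card=1200; try (C,nl_idx)→2400, (B,hash)→2680, (C,merge)→6080, (B,merge)→6460, (C,hash)→9240, (C,nl)→60120 …(+1); best=2400 via (C,nl_idx)
  {ABC}: card=4800; try (A,hash)→4080, (C,nl_idx)→9840, (C,hash)→10200, (C,merge)→10520, (A,merge)→17080, (A,nl)→50400 …(+1); best=4080 via (A,hash)

4080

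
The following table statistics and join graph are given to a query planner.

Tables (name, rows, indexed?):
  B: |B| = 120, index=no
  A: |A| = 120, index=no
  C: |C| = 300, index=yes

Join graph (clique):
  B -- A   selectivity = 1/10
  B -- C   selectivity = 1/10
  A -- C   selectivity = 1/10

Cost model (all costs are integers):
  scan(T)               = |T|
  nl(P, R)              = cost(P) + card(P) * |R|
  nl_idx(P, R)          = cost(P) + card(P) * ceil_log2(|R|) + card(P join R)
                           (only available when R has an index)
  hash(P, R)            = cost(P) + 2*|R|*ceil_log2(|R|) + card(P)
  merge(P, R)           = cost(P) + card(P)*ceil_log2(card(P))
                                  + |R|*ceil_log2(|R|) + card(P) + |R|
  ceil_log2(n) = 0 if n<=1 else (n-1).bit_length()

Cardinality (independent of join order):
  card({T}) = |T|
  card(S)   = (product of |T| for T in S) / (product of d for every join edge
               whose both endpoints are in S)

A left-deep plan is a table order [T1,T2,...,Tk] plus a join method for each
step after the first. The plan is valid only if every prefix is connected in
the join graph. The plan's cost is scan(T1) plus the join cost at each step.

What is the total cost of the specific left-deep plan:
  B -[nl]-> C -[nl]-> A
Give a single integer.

step 1: scan B: cost=120, card=120
step 2: join C via nl
    card(P join C) = 120*300/(10) = 3600
    cost = 120 + 120*300 = 36120
step 3: join A via nl
    card(P join A) = 3600*120/(10*10) = 4320
    cost = 36120 + 3600*120 = 468120

468120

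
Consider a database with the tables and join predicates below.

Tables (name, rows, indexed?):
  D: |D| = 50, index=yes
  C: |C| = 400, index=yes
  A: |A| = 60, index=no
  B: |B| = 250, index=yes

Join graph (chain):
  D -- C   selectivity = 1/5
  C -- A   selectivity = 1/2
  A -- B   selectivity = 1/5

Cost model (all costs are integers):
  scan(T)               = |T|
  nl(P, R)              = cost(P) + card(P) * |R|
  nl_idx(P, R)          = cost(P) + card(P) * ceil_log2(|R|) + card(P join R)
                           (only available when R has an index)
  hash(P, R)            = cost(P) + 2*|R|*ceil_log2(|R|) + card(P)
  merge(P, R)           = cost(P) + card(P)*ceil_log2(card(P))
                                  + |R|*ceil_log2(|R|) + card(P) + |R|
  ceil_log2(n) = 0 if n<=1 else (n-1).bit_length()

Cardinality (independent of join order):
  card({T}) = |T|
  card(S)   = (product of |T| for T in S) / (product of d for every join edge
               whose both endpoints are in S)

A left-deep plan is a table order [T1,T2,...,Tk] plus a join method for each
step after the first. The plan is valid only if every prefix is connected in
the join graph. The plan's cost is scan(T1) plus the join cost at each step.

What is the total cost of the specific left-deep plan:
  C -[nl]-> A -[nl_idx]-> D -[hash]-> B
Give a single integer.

340400

step 1: scan C: cost=400, card=400
step 2: join A via nl
    card(P join A) = 400*60/(2) = 12000
    cost = 400 + 400*60 = 24400
step 3: join D via nl_idx
    card(P join D) = 12000*50/(5) = 120000
    cost = 24400 + 12000*6 + 120000 = 216400
step 4: join B via hash
    card(P join B) = 120000*250/(5) = 6000000
    cost = 216400 + 2*250*8 + 120000 = 340400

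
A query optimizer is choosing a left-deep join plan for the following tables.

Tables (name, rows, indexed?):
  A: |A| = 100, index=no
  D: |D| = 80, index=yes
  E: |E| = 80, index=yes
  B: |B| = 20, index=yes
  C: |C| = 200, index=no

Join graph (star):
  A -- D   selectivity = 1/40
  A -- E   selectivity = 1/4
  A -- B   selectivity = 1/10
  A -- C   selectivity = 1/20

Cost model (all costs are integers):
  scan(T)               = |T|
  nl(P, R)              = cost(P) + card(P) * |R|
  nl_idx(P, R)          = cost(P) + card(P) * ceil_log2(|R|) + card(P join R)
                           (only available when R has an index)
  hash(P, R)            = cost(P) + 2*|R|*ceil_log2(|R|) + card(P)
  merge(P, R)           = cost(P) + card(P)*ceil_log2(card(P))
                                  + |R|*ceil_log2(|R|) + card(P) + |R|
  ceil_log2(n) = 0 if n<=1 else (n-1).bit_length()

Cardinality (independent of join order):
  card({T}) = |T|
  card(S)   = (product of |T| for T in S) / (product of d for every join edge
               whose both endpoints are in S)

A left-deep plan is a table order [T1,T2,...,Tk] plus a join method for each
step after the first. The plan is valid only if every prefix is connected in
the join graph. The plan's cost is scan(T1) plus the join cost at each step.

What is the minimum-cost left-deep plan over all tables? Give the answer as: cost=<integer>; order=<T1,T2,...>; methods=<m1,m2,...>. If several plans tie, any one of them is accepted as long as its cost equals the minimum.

Selinger DP (subsets sized 1..n):
  {A}: scan cost=100, card=100
  {D}: scan cost=80, card=80
  {E}: scan cost=80, card=80
  {B}: scan cost=20, card=20
  {C}: scan cost=200, card=200
  {AD}: card=200; try (D,nl_idx)→1000, (D,hash)→1320, (A,merge)→1520, (D,merge)→1540, (A,hash)→1560, (A,nl)→8080 …(+1); best=1000 via (D,nl_idx)
  {AE}: card=2000; try (E,hash)→1320, (A,merge)→1520, (E,merge)→1540, (A,hash)→1560, (E,nl_idx)→2800, (A,nl)→8080 …(+1); best=1320 via (E,hash)
  {AB}: card=200; try (B,hash)→400, (B,nl_idx)→800, (A,merge)→940, (B,merge)→1020, (A,hash)→1440, (A,nl)→2020 …(+1); best=400 via (B,hash)
  {AC}: card=1000; try (A,hash)→1800, (C,merge)→2700, (A,merge)→2800, (C,hash)→3400, (C,nl)→20100, (A,nl)→20200; best=1800 via (A,hash)
  {ADE}: card=4000; try (E,hash)→2320, (E,merge)→3440, (D,hash)→4440, (E,nl_idx)→6400, (E,nl)→17000, (D,nl_idx)→19320 …(+2); best=2320 via (E,hash)
  {ABD}: card=400; try (B,hash)→1400, (D,hash)→1720, (D,nl_idx)→2200, (B,nl_idx)→2400, (D,merge)→2840, (B,merge)→2920 …(+2); best=1400 via (B,hash)
  {ACD}: card=2000; try (D,hash)→3920, (C,hash)→4400, (C,merge)→4600, (D,nl_idx)→10800, (D,merge)→13440, (C,nl)→41000 …(+1); best=3920 via (D,hash)
  {ABE}: card=4000; try (E,hash)→1720, (E,merge)→2840, (B,hash)→3520, (E,nl_idx)→5800, (B,nl_idx)→15320, (E,nl)→16400 …(+2); best=1720 via (E,hash)
  {ACE}: card=20000; try (E,hash)→3920, (C,hash)→6520, (E,merge)→13440, (C,merge)→27120, (E,nl_idx)→28800, (E,nl)→81800 …(+1); best=3920 via (E,hash)
  {ABC}: card=2000; try (B,hash)→3000, (C,hash)→3800, (C,merge)→4000, (B,nl_idx)→8800, (B,merge)→12920, (B,nl)→21800 …(+1); best=3000 via (B,hash)
  {ABDE}: card=8000; try (E,hash)→2920, (E,merge)→6040, (B,hash)→6520, (D,hash)→6840, (E,nl_idx)→12200, (B,nl_idx)→30320 …(+6); best=2920 via (E,hash)
  {ACDE}: card=40000; try (E,hash)→7040, (C,hash)→9520, (D,hash)→25040, (E,merge)→28560, (C,merge)→56120, (E,nl_idx)→57920 …(+5); best=7040 via (E,hash)
  {ABCD}: card=4000; try (C,hash)→5000, (D,hash)→6120, (B,hash)→6120, (C,merge)→7200, (B,nl_idx)→17920, (D,nl_idx)→21000 …(+5); best=5000 via (C,hash)
  {ABCE}: card=40000; try (E,hash)→6120, (C,hash)→8920, (B,hash)→24120, (E,merge)→27640, (C,merge)→55520, (E,nl_idx)→57000 …(+5); best=6120 via (E,hash)
  {ABCDE}: card=80000; try (E,hash)→10120, (C,hash)→14120, (D,hash)→47240, (B,hash)→47240, (E,merge)→57640, (E,nl_idx)→113000 …(+9); best=10120 via (E,hash)

cost=10120; order=A,D,B,C,E; methods=nl_idx,hash,hash,hash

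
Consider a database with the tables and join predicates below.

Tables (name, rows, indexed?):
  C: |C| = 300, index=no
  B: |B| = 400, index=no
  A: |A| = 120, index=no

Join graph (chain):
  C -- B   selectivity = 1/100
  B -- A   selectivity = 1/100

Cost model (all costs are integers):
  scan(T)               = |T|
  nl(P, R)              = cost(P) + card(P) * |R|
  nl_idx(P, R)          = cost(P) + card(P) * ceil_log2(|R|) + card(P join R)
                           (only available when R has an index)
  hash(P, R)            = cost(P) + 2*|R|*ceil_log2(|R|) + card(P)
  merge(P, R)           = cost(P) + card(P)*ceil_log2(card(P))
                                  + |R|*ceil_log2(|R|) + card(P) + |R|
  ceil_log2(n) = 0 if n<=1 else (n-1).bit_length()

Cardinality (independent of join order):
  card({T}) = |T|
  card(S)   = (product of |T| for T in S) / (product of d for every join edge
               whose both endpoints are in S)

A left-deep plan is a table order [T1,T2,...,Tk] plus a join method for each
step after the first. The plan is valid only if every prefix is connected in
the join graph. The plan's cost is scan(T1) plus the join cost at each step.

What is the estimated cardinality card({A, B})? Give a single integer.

Tables in S: A(120), B(400)
Edges inside S: B-A(d=100)
numerator = 120 * 400 = 48000
denominator = 100 = 100
card(S) = 48000 / 100 = 480

480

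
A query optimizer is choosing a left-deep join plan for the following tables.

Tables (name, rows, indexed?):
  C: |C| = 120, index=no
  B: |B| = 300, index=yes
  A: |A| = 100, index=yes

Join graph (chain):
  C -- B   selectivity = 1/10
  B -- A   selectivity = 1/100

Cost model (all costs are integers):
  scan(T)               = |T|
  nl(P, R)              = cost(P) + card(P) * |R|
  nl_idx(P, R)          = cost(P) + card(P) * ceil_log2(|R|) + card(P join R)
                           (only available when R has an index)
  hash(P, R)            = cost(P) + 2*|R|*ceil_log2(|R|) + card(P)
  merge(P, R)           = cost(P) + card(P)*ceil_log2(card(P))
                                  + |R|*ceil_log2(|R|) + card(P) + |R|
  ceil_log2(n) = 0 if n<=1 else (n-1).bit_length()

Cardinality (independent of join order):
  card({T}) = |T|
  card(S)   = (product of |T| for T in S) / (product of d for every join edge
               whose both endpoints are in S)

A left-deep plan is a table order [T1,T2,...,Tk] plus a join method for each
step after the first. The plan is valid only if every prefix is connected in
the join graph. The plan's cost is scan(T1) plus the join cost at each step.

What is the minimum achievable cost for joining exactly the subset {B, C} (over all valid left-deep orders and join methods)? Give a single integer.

2280

Selinger DP over subsets of {B,C}:
  {C}: scan cost=120, card=120
  {B}: scan cost=300, card=300
  {BC}: card=3600; try (C,hash)→2280, (B,merge)→4080, (C,merge)→4260, (B,nl_idx)→4800, (B,hash)→5640, (B,nl)→36120 …(+1); best=2280 via (C,hash)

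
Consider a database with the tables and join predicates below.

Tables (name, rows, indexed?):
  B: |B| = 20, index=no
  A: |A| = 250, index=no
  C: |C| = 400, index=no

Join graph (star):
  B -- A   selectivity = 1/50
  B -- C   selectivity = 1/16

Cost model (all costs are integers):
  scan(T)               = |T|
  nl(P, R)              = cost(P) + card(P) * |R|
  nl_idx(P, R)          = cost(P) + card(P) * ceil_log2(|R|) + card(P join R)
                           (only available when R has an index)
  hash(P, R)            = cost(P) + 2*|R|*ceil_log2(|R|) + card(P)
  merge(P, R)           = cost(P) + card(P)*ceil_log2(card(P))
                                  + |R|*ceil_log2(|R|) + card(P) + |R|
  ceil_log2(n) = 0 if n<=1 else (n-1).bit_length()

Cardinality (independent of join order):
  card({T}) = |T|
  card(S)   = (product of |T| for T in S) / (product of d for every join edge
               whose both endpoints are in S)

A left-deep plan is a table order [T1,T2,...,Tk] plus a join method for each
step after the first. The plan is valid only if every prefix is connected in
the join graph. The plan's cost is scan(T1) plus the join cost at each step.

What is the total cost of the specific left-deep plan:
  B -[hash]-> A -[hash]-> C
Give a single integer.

step 1: scan B: cost=20, card=20
step 2: join A via hash
    card(P join A) = 20*250/(50) = 100
    cost = 20 + 2*250*8 + 20 = 4040
step 3: join C via hash
    card(P join C) = 100*400/(16) = 2500
    cost = 4040 + 2*400*9 + 100 = 11340

11340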